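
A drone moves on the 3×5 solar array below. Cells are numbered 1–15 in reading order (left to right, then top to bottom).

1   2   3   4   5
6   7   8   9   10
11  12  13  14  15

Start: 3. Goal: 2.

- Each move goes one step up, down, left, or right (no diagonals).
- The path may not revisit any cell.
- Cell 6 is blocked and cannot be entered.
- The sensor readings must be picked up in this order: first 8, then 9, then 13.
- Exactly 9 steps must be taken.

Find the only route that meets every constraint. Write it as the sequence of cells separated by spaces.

The waypoints must appear in the order 8, 9, 13, with no cell reused.
Route from 3: down to 8, 2× right (reaching 10), down to 15, 3× left (reaching 12), 2× up (reaching 2) — 9 moves in all.
Check: order respected (8 at step 1, 9 at step 2, 13 at step 6); 9 moves as required.

3 8 9 10 15 14 13 12 7 2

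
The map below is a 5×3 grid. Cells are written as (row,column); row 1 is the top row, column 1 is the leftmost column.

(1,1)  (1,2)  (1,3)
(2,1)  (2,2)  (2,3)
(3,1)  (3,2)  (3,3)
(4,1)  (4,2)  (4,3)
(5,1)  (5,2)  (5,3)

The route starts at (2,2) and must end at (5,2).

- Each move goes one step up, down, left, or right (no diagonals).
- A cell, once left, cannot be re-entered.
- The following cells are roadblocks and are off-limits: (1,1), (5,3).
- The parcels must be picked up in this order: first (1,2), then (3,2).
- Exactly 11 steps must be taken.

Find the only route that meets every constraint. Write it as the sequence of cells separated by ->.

The waypoints must appear in the order (1,2), (3,2), with no cell reused.
Route from (2,2): up to (1,2), right to (1,3), 3× down (reaching (4,3)), left to (4,2), up to (3,2), left to (3,1), 2× down (reaching (5,1)), right to (5,2) — 11 moves in all.
Check: order respected ((1,2) at step 1, (3,2) at step 7); 11 moves as required.

(2,2) -> (1,2) -> (1,3) -> (2,3) -> (3,3) -> (4,3) -> (4,2) -> (3,2) -> (3,1) -> (4,1) -> (5,1) -> (5,2)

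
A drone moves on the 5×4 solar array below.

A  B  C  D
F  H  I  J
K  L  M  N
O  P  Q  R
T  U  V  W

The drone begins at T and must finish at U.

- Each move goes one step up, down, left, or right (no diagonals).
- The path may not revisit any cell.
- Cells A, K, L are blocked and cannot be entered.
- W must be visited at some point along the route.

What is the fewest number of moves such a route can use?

Any route passes through W somewhere between T and U. Summing Manhattan distances along the two legs (T → W → U) gives a lower bound of 3 + 2 = 5 moves.
The shortest route satisfying every rule uses 7 moves: T → O → P → Q → R → W → V → U.
The bound of 5 isn't tight here; checking systematically, no route of length 5 through 6 satisfies every constraint, so 7 is the minimum.

7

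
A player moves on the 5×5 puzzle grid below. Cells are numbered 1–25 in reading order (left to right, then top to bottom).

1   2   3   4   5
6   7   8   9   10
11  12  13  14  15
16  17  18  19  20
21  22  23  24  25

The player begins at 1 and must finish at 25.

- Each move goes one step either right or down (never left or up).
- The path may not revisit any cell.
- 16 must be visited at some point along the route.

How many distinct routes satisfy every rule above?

5

A right/down-only route from 1 to 25 makes exactly 4 down-moves and 4 right-moves in some order.
With no other constraints that would be C(8,4) = 70 routes.
Split at 16 and multiply the segment counts: 1→16: 1; 16→25: 5; product = 5.
That gives 5 routes.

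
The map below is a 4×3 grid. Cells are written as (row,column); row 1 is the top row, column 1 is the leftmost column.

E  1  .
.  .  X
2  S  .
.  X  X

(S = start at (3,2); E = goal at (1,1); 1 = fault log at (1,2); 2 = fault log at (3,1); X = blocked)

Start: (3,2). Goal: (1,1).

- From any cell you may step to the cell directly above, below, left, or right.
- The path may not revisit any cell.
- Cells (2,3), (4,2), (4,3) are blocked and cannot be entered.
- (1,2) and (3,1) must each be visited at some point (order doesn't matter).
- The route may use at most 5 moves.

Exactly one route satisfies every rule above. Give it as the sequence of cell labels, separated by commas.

(3,2), (3,1), (2,1), (2,2), (1,2), (1,1)

The budget equals the shortest possible length, so every move has to be on a shortest route through the required cells.
Route from (3,2): left 1 to (3,1), up 1 to (2,1), right 1 to (2,2), up 1 to (1,2), left 1 to (1,1) — 5 moves in all.
Check: all required cells visited; 5 ≤ 5 moves.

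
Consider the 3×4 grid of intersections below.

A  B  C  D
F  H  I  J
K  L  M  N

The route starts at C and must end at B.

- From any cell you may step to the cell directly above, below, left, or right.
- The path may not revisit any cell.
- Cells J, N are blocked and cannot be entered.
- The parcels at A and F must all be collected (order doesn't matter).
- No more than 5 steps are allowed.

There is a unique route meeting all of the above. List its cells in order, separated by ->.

The budget equals the shortest possible length, so every move has to be on a shortest route through the required cells.
Route from C: down 1 to I, left 2 to F, up 1 to A, right 1 to B — 5 moves in all.
Check: all required cells visited; 5 ≤ 5 moves.

C -> I -> H -> F -> A -> B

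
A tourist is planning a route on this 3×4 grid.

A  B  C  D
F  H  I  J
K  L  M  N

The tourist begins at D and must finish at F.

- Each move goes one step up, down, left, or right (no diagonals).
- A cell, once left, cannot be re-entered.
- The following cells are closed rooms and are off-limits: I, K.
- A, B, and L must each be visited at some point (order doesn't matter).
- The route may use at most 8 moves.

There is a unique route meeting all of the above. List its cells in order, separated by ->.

The budget equals the shortest possible length, so every move has to be on a shortest route through the required cells.
Route from D: 2× down (reaching N), 2× left (reaching L), 2× up (reaching B), left to A, down to F — 8 moves in all.
Check: all required cells visited; 8 ≤ 8 moves.

D -> J -> N -> M -> L -> H -> B -> A -> F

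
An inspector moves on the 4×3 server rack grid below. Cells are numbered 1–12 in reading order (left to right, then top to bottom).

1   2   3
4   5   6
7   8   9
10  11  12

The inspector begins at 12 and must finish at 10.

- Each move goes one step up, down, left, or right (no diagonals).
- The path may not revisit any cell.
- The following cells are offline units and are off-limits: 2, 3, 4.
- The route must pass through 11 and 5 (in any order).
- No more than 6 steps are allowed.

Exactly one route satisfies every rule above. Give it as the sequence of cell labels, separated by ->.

12 -> 9 -> 6 -> 5 -> 8 -> 11 -> 10

Any route must reach 11 and 5 and still end at 10 within 6 moves, so the order of the required stops is forced.
Route from 12: up 2 to 6, left 1 to 5, down 2 to 11, left 1 to 10 — 6 moves in all.
Check: all required cells visited; 6 ≤ 6 moves.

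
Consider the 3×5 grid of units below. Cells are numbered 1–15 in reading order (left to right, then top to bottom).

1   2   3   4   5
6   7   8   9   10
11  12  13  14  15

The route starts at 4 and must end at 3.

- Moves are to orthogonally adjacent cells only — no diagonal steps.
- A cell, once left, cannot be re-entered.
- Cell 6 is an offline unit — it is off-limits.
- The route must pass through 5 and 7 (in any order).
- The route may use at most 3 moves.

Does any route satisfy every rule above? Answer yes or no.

no

Even ignoring the no-revisit rule, getting from 4 to 3, taking the cheapest ordering 4 → 5 → 7 → 3 needs at least 1 + 4 + 2 = 7 moves (Manhattan distance per leg), which exceeds the 3-move limit.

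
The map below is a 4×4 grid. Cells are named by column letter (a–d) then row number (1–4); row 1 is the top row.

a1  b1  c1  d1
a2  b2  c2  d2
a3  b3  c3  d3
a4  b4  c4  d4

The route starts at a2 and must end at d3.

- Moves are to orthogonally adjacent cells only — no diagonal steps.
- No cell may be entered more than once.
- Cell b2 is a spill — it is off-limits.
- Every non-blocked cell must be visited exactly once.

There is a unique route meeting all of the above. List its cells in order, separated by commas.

Need to visit all 15 open cells exactly once, starting at a2 and ending at d3.
Cell d1 has only two open neighbours (d2 and c1), so the path must pass straight through it: one of those is the cell it's entered from and the other is where it exits.
Route from a2: up 1 to a1, right 3 to d1, down 1 to d2, left 1 to c2, down 1 to c3, left 2 to a3, down 1 to a4, right 3 to d4, up 1 to d3 — 14 moves in all.
Check: all 15 open cells covered.

a2, a1, b1, c1, d1, d2, c2, c3, b3, a3, a4, b4, c4, d4, d3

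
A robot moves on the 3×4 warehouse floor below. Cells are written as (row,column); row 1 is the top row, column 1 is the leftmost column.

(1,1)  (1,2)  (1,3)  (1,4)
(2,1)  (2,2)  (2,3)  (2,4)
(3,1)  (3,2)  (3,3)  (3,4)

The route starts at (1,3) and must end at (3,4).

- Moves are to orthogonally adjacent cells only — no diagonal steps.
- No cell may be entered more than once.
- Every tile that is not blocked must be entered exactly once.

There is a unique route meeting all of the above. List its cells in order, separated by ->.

(1,3) -> (1,4) -> (2,4) -> (2,3) -> (2,2) -> (1,2) -> (1,1) -> (2,1) -> (3,1) -> (3,2) -> (3,3) -> (3,4)

Need to visit all 12 open cells exactly once, starting at (1,3) and ending at (3,4).
Cell (3,1) has only two open neighbours ((2,1) and (3,2)), so the path must pass straight through it: one of those is the cell it's entered from and the other is where it exits.
Route from (1,3): right 1 to (1,4), down 1 to (2,4), left 2 to (2,2), up 1 to (1,2), left 1 to (1,1), down 2 to (3,1), right 3 to (3,4) — 11 moves in all.
Check: all 12 open cells covered.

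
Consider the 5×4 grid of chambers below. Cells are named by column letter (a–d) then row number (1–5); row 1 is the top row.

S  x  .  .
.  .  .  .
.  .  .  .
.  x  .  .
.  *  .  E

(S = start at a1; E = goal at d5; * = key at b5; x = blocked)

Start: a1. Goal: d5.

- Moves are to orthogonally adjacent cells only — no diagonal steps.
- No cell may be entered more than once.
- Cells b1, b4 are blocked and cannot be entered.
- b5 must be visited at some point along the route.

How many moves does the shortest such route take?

7

Any route passes through b5 somewhere between a1 and d5. Summing Manhattan distances along the two legs (a1 → b5 → d5) gives a lower bound of 5 + 2 = 7 moves.
A route of 7 moves achieves this: a1 → a2 → a3 → a4 → a5 → b5 → c5 → d5.
Since 7 matches the lower bound, it is optimal.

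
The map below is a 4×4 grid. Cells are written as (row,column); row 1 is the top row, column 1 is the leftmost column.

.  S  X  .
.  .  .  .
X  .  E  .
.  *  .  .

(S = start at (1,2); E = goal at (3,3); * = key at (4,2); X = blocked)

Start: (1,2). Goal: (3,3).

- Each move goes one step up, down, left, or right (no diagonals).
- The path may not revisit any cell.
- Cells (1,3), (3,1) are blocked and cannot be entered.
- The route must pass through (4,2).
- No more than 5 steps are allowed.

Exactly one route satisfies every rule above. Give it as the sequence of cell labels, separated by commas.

(1,2), (2,2), (3,2), (4,2), (4,3), (3,3)

Any route must reach (4,2) and still end at (3,3) within 5 moves, so the order of the required stops is forced.
Route from (1,2): 3× down (reaching (4,2)), right to (4,3), up to (3,3) — 5 moves in all.
Check: all required cells visited; 5 ≤ 5 moves.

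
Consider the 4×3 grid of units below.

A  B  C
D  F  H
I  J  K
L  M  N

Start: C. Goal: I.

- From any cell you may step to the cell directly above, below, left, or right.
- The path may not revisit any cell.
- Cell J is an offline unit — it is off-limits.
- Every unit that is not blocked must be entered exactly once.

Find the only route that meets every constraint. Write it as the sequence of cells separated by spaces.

C B A D F H K N M L I

Need to visit all 11 open cells exactly once, starting at C and ending at I.
Cell N has only two open neighbours (K and M), so the path must pass straight through it: one of those is the cell it's entered from and the other is where it exits.
Route from C: 2× left (reaching A), down to D, 2× right (reaching H), 2× down (reaching N), 2× left (reaching L), up to I — 10 moves in all.
Check: all 11 open cells covered.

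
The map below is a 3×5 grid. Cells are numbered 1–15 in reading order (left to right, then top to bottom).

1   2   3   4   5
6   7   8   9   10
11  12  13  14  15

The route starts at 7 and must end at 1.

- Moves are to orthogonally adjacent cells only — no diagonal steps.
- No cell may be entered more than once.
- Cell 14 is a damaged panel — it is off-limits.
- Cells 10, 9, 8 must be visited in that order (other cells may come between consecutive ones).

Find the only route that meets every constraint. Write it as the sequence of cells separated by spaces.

7 2 3 4 5 10 9 8 13 12 11 6 1

The waypoints must appear in the order 10, 9, 8, with no cell reused.
Route from 7: up 1 to 2, right 3 to 5, down 1 to 10, left 2 to 8, down 1 to 13, left 2 to 11, up 2 to 1 — 12 moves in all.
Check: order respected (10 at step 5, 9 at step 6, 8 at step 7).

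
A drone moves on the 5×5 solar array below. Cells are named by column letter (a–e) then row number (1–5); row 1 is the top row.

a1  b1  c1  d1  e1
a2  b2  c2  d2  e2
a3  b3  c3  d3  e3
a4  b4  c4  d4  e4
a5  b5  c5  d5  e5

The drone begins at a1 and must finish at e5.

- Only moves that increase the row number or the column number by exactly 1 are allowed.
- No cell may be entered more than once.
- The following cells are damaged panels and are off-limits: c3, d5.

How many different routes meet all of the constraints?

A right/down-only route from a1 to e5 makes exactly 4 down-moves and 4 right-moves in some order.
With no other constraints that would be C(8,4) = 70 routes.
Subtract routes through each blocked cell (inclusion–exclusion for overlaps): − through c3: 36 − through d5: 35 + through c3&d5: 18 → 17.
That gives 17 routes.

17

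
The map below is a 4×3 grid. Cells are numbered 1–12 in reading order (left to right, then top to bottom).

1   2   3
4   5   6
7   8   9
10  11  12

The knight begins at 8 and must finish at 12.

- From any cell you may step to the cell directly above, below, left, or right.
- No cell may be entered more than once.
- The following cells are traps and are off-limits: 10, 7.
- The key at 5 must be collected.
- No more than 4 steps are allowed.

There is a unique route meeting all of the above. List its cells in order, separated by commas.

Any route must reach 5 and still end at 12 within 4 moves, so the order of the required stops is forced.
Route from 8: up to 5, right to 6, 2× down (reaching 12) — 4 moves in all.
Check: all required cells visited; 4 ≤ 4 moves.

8, 5, 6, 9, 12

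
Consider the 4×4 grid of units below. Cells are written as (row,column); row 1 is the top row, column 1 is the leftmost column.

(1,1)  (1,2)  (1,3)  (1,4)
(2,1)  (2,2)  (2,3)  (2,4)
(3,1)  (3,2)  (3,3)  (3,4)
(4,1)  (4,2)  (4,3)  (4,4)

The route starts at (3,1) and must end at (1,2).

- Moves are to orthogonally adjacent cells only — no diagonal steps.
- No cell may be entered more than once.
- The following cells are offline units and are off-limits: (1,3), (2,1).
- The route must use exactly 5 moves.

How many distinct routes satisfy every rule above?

2

Need simple routes of exactly 5 moves from (3,1) to (1,2) (Manhattan distance 3, so 1 moves are spent on a detour and 1 undoing it).
Enumerating: (3,1) (4,1) (4,2) (3,2) (2,2) (1,2) | (3,1) (3,2) (3,3) (2,3) (2,2) (1,2).
That gives 2 routes.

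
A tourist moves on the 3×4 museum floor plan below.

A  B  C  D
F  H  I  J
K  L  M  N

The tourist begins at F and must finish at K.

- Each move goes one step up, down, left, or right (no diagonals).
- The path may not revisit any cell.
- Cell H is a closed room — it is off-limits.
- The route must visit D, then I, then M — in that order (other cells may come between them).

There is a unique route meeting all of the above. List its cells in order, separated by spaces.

F A B C D J I M L K

The waypoints must appear in the order D, I, M, with no cell reused.
Route from F: up 1 to A, right 3 to D, down 1 to J, left 1 to I, down 1 to M, left 2 to K — 9 moves in all.
Check: order respected (D at step 4, I at step 6, M at step 7).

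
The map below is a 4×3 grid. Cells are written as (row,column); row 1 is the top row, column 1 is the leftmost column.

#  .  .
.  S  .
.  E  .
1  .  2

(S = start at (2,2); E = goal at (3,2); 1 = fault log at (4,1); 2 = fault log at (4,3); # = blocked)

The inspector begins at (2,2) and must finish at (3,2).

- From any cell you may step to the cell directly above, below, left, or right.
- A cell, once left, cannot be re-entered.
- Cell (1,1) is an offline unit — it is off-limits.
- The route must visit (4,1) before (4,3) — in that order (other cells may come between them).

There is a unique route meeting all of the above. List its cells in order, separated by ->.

(2,2) -> (2,1) -> (3,1) -> (4,1) -> (4,2) -> (4,3) -> (3,3) -> (3,2)

The waypoints must appear in the order (4,1), (4,3), with no cell reused.
Route from (2,2): left 1 to (2,1), down 2 to (4,1), right 2 to (4,3), up 1 to (3,3), left 1 to (3,2) — 7 moves in all.
Check: order respected (1 at step 3, 2 at step 5).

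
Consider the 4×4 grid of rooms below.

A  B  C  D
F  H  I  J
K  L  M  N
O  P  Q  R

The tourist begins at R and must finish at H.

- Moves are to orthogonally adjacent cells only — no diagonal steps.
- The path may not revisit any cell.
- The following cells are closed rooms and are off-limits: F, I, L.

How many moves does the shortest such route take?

6

The Manhattan distance from R to H is |4−2| + |4−2| = 4, so at least 4 moves are needed.
That bound ignores the blocked cells. Measuring each leg by the fewest moves that actually steer around them (R→H: 6) raises the lower bound to 6.
A route of 6 moves exists: R → N → J → D → C → B → H.
Since 6 matches that lower bound, it is optimal.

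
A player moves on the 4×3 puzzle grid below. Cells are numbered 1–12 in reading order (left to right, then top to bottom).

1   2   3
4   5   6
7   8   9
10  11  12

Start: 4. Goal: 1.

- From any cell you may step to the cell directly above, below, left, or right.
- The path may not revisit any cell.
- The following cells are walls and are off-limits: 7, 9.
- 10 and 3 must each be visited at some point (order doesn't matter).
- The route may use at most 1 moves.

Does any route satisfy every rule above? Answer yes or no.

no

10 must be visited but has only one open neighbour (11), and it is neither the start nor the goal — the route would have to enter and leave through 11, re-entering it.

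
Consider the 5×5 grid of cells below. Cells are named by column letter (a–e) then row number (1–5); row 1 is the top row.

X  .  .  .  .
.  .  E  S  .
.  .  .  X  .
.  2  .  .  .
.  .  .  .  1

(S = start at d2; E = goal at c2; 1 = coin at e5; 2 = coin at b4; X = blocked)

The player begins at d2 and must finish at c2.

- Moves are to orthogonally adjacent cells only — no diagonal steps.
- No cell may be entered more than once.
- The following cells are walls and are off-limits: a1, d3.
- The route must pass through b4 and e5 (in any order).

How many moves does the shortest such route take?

11

Any route passes through b4 and e5 in some order between d2 and c2. Summing Manhattan distances along each leg and taking the cheapest ordering (d2 → e5 → b4 → c2) gives a lower bound of 4 + 4 + 3 = 11 moves.
A route of 11 moves achieves this: d2 → e2 → e3 → e4 → e5 → d5 → d4 → c4 → b4 → b3 → b2 → c2.
Since 11 matches the lower bound, it is optimal.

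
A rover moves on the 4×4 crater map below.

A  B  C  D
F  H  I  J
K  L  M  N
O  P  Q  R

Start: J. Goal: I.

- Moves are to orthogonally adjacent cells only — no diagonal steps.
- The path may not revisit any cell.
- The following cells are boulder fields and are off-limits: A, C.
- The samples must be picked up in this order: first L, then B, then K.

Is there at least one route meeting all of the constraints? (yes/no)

no

B must be visited but has only one open neighbour (H), and it is neither the start nor the goal — the route would have to enter and leave through H, re-entering it.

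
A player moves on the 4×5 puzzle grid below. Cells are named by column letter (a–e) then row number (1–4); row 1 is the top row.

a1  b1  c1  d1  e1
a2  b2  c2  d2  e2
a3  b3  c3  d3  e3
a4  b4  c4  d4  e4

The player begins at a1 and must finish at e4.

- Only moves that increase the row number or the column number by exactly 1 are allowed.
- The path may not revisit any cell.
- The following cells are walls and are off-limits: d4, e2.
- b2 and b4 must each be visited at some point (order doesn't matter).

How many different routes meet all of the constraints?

0

A right/down-only route from a1 to e4 makes exactly 3 down-moves and 4 right-moves in some order.
With no other constraints that would be C(7,3) = 35 routes.
A monotone route can only reach the required cells in the order b2, b4, so split there and multiply the segment counts (each segment already excludes blocked cells): a1→b2: 2; b2→b4: 1; b4→e4: 0; product = 0.
No route satisfies every constraint, so the count is 0.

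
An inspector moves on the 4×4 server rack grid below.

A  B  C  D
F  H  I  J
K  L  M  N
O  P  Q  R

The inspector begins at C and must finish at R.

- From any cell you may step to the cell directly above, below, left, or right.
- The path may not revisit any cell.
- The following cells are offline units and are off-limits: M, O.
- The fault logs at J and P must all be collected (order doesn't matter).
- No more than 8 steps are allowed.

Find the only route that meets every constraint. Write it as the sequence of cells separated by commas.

C, D, J, I, H, L, P, Q, R

The 8-move cap with required stops at J, P leaves no slack for detours.
Route from C: right 1 to D, down 1 to J, left 2 to H, down 2 to P, right 2 to R — 8 moves in all.
Check: all required cells visited; 8 ≤ 8 moves.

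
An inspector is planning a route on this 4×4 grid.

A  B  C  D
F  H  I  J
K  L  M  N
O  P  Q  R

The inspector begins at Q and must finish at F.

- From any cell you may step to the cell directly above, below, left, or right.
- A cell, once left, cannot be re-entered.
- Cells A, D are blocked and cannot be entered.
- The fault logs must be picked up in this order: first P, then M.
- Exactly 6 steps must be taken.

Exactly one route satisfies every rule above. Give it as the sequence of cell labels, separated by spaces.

The waypoints must appear in the order P, M, with no cell reused.
Route from Q: left 1 to P, up 1 to L, right 1 to M, up 1 to I, left 2 to F — 6 moves in all.
Check: order respected (P at step 1, M at step 3); 6 moves as required.

Q P L M I H F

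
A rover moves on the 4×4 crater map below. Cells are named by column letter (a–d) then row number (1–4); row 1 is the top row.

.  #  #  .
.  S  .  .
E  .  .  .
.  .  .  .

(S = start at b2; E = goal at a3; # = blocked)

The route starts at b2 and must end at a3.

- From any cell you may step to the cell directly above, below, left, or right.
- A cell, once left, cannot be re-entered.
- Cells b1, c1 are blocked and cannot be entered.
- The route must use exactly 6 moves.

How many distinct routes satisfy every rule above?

Need simple routes of exactly 6 moves from b2 to a3 (Manhattan distance 2, so 2 moves are spent on a detour and 2 undoing it).
Enumerating: b2 b3 c3 c4 b4 a4 a3 | b2 c2 c3 c4 b4 b3 a3 | b2 c2 c3 c4 b4 a4 a3 | b2 c2 c3 b3 b4 a4 a3 | b2 c2 d2 d3 c3 b3 a3.
That gives 5 routes.

5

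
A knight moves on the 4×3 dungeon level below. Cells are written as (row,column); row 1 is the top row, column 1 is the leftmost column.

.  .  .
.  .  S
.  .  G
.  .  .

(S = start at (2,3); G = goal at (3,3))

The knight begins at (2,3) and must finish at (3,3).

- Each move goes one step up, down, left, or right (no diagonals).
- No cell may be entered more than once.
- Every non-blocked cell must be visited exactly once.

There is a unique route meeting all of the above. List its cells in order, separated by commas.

(2,3), (1,3), (1,2), (1,1), (2,1), (2,2), (3,2), (3,1), (4,1), (4,2), (4,3), (3,3)

Need to visit all 12 open cells exactly once, starting at (2,3) and ending at (3,3).
Cell (1,3) has only two open neighbours ((2,3) and (1,2)), so the path must pass straight through it: one of those is the cell it's entered from and the other is where it exits.
Route from (2,3): up 1 to (1,3), left 2 to (1,1), down 1 to (2,1), right 1 to (2,2), down 1 to (3,2), left 1 to (3,1), down 1 to (4,1), right 2 to (4,3), up 1 to (3,3) — 11 moves in all.
Check: all 12 open cells covered.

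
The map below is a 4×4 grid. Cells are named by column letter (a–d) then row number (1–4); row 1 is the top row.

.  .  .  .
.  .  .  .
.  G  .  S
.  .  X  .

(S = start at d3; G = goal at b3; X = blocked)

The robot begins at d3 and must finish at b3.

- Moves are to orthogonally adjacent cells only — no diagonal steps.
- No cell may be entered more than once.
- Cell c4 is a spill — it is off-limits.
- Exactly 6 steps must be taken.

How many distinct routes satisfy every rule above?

Need simple routes of exactly 6 moves from d3 to b3 (Manhattan distance 2, so 2 moves are spent on a detour and 2 undoing it).
Enumerating: d3 d2 d1 c1 c2 c3 b3 | d3 d2 d1 c1 c2 b2 b3 | d3 d2 d1 c1 b1 b2 b3 | d3 d2 c2 c1 b1 b2 b3 | d3 d2 c2 b2 a2 a3 b3 | d3 c3 c2 c1 b1 b2 b3 | d3 c3 c2 b2 a2 a3 b3.
That gives 7 routes.

7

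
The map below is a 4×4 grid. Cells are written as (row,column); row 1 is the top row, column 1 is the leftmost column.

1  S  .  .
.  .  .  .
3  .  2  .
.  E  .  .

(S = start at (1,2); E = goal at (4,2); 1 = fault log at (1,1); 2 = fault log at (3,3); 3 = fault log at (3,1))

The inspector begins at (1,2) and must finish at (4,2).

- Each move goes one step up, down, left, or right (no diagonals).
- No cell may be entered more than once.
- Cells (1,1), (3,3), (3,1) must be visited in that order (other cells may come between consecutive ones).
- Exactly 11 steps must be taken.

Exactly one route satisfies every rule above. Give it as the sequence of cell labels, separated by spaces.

The waypoints must appear in the order (1,1), (3,3), (3,1), with no cell reused.
Route from (1,2): left to (1,1), down to (2,1), 3× right (reaching (2,4)), down to (3,4), 3× left (reaching (3,1)), down to (4,1), right to (4,2) — 11 moves in all.
Check: order respected (1 at step 1, 2 at step 7, 3 at step 9); 11 moves as required.

(1,2) (1,1) (2,1) (2,2) (2,3) (2,4) (3,4) (3,3) (3,2) (3,1) (4,1) (4,2)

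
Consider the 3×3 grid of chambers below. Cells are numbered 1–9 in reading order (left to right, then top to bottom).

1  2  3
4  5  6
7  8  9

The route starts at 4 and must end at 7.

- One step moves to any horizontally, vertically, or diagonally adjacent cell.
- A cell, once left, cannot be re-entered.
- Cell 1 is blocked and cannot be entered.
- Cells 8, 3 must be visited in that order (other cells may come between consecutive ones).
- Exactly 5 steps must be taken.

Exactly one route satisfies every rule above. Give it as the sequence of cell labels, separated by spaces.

4 8 6 3 5 7

The waypoints must appear in the order 8, 3, with no cell reused.
Route from 4: down-right 1 to 8, up-right 1 to 6, up 1 to 3, down-left 2 to 7 — 5 moves in all.
Check: order respected (8 at step 1, 3 at step 3); 5 moves as required.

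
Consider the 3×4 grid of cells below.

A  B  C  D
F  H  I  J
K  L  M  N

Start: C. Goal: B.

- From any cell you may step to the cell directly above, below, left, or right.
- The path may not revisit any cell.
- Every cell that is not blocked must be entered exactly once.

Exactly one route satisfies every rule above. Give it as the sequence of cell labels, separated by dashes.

Need to visit all 12 open cells exactly once, starting at C and ending at B.
Route from C: right to D, 2× down (reaching N), left to M, up to I, left to H, down to L, left to K, 2× up (reaching A), right to B — 11 moves in all.
Check: all 12 open cells covered.

C - D - J - N - M - I - H - L - K - F - A - B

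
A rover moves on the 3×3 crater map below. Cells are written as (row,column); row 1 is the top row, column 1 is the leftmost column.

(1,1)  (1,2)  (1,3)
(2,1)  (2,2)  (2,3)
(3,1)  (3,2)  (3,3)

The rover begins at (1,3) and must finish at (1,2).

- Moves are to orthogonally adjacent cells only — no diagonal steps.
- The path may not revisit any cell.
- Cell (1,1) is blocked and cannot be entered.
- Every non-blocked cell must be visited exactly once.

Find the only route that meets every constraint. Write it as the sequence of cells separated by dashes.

(1,3) - (2,3) - (3,3) - (3,2) - (3,1) - (2,1) - (2,2) - (1,2)

Need to visit all 8 open cells exactly once, starting at (1,3) and ending at (1,2).
Cell (3,1) has only two open neighbours ((2,1) and (3,2)), so the path must pass straight through it: one of those is the cell it's entered from and the other is where it exits.
Route from (1,3): 2× down (reaching (3,3)), 2× left (reaching (3,1)), up to (2,1), right to (2,2), up to (1,2) — 7 moves in all.
Check: all 8 open cells covered.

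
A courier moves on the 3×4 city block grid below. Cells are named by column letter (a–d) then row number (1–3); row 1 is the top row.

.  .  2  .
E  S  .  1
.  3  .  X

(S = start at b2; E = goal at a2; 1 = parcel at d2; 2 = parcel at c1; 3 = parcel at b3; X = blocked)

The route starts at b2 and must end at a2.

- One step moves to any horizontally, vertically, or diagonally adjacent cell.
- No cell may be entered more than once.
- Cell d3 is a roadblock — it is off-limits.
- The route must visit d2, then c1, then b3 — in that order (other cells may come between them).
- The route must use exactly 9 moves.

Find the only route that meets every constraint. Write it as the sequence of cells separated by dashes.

The waypoints must appear in the order d2, c1, b3, with no cell reused.
Route from b2: down-right 1 to c3, up-right 1 to d2, up 1 to d1, left 2 to b1, down-right 1 to c2, down-left 1 to b3, left 1 to a3, up 1 to a2 — 9 moves in all.
Check: order respected (1 at step 2, 2 at step 4, 3 at step 7); 9 moves as required.

b2 - c3 - d2 - d1 - c1 - b1 - c2 - b3 - a3 - a2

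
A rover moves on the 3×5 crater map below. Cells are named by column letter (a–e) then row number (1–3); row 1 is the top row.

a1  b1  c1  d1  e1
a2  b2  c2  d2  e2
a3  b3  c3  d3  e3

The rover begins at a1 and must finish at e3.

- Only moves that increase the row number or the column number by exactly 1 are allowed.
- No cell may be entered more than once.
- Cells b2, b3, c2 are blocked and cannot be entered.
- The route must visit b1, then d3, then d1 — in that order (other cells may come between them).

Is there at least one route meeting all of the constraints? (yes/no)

no

d1 lies above d3, so going from d3 to d1 would need an upward move — but moves only go right/down, so d3 cannot be visited before d1.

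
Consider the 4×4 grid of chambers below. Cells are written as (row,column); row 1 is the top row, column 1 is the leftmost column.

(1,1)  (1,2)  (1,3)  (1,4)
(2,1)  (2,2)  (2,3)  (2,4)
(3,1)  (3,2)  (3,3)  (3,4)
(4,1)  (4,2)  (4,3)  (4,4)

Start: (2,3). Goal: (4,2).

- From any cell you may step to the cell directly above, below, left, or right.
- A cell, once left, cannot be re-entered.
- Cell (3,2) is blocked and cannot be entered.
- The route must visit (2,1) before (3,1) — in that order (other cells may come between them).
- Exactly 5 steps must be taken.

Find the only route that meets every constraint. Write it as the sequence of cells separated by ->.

(2,3) -> (2,2) -> (2,1) -> (3,1) -> (4,1) -> (4,2)

The waypoints must appear in the order (2,1), (3,1), with no cell reused.
Route from (2,3): left 2 to (2,1), down 2 to (4,1), right 1 to (4,2) — 5 moves in all.
Check: order respected ((2,1) at step 2, (3,1) at step 3); 5 moves as required.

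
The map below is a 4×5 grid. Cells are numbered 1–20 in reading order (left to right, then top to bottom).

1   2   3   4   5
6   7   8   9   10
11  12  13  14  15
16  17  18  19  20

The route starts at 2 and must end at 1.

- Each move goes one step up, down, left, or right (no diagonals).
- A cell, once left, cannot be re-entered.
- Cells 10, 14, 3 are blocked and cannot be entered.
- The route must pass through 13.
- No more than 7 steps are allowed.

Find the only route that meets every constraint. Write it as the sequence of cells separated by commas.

The 7-move cap with required stops at 13 leaves no slack for detours.
Route from 2: down to 7, right to 8, down to 13, 2× left (reaching 11), 2× up (reaching 1) — 7 moves in all.
Check: all required cells visited; 7 ≤ 7 moves.

2, 7, 8, 13, 12, 11, 6, 1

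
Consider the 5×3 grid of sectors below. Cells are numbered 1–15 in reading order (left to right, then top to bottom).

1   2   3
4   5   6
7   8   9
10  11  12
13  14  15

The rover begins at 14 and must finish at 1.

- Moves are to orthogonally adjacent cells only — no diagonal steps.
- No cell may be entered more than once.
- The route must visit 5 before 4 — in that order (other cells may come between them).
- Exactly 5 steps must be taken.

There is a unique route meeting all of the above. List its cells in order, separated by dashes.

14 - 11 - 8 - 5 - 4 - 1

The waypoints must appear in the order 5, 4, with no cell reused.
Route from 14: up 3 to 5, left 1 to 4, up 1 to 1 — 5 moves in all.
Check: order respected (5 at step 3, 4 at step 4); 5 moves as required.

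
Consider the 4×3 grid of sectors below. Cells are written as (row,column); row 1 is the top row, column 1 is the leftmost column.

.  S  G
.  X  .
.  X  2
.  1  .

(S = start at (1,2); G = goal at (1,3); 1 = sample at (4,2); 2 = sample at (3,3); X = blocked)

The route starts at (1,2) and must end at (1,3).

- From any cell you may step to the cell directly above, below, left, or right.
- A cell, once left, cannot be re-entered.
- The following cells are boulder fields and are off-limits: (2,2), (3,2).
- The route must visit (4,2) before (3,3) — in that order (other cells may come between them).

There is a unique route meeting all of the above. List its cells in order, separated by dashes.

(1,2) - (1,1) - (2,1) - (3,1) - (4,1) - (4,2) - (4,3) - (3,3) - (2,3) - (1,3)

The waypoints must appear in the order (4,2), (3,3), with no cell reused.
Route from (1,2): left to (1,1), 3× down (reaching (4,1)), 2× right (reaching (4,3)), 3× up (reaching (1,3)) — 9 moves in all.
Check: order respected (1 at step 5, 2 at step 7).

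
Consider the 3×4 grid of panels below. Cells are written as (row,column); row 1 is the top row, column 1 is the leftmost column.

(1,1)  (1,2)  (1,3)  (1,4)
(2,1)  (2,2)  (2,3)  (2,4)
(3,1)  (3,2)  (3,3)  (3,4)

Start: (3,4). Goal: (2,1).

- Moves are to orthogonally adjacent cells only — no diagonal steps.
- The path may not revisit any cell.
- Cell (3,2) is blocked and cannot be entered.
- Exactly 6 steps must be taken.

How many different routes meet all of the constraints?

9

Need simple routes of exactly 6 moves from (3,4) to (2,1) (Manhattan distance 4, so 1 moves are spent on a detour and 1 undoing it).
Branch systematically from the start, pruning whenever the remaining move budget drops below the Manhattan distance to (2,1) or differs from it in parity. Grouping the completions by first move — via (2,4): 6; via (3,3): 3 — and summing: 6 + 3 = 9.
That gives 9 routes.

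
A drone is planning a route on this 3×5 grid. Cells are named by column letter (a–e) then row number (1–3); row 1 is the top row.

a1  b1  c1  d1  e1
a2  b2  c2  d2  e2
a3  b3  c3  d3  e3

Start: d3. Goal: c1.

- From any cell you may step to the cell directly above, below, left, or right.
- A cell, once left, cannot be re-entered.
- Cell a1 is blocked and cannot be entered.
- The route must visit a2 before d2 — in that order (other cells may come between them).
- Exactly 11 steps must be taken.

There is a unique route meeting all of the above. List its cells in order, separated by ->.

d3 -> c3 -> b3 -> a3 -> a2 -> b2 -> c2 -> d2 -> e2 -> e1 -> d1 -> c1

The waypoints must appear in the order a2, d2, with no cell reused.
Route from d3: left 3 to a3, up 1 to a2, right 4 to e2, up 1 to e1, left 2 to c1 — 11 moves in all.
Check: order respected (a2 at step 4, d2 at step 7); 11 moves as required.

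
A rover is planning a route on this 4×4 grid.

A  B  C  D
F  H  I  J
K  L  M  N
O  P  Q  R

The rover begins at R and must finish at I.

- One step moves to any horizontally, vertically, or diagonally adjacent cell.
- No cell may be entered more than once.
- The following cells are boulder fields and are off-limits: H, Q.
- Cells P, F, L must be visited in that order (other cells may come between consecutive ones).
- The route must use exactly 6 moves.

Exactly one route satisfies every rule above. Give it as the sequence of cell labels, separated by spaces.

The waypoints must appear in the order P, F, L, with no cell reused.
Route from R: up-left 1 to M, down-left 1 to P, up-left 1 to K, up 1 to F, down-right 1 to L, up-right 1 to I — 6 moves in all.
Check: order respected (P at step 2, F at step 4, L at step 5); 6 moves as required.

R M P K F L I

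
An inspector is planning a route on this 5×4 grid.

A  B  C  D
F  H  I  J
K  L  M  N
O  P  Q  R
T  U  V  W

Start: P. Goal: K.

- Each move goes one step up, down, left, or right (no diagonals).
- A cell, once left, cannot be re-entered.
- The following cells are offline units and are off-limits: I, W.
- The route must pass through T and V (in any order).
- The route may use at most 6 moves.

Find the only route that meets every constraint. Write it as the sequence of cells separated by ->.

P -> Q -> V -> U -> T -> O -> K

The 6-move cap with required stops at T, V leaves no slack for detours.
Route from P: right 1 to Q, down 1 to V, left 2 to T, up 2 to K — 6 moves in all.
Check: all required cells visited; 6 ≤ 6 moves.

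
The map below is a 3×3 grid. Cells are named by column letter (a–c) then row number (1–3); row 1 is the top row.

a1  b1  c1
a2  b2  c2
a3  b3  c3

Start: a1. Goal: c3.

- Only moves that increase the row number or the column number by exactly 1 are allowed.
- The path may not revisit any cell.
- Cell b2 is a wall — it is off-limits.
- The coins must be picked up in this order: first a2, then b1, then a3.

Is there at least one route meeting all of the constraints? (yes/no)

no

b1 lies above a2, so going from a2 to b1 would need an upward move — but moves only go right/down, so a2 cannot be visited before b1.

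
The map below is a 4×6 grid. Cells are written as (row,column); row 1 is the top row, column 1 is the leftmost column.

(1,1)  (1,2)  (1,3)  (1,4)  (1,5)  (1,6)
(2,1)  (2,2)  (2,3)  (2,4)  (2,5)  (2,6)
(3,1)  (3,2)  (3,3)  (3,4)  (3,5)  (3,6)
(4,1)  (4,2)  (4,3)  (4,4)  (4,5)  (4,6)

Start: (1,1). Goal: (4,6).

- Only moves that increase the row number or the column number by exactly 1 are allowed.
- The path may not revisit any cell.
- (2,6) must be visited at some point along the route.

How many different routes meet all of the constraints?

6

A right/down-only route from (1,1) to (4,6) makes exactly 3 down-moves and 5 right-moves in some order.
With no other constraints that would be C(8,3) = 56 routes.
Split at (2,6) and multiply the segment counts: (1,1)→(2,6): 6; (2,6)→(4,6): 1; product = 6.
That gives 6 routes.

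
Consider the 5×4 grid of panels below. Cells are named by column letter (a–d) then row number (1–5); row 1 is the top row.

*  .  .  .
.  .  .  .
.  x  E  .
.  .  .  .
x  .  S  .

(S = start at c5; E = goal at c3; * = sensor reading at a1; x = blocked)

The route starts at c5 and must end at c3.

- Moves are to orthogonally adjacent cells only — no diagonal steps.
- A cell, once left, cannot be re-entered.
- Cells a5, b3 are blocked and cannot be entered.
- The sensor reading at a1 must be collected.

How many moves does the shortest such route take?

Any route passes through a1 somewhere between c5 and c3. Summing Manhattan distances along the two legs (c5 → a1 → c3) gives a lower bound of 6 + 4 = 10 moves.
A route of 10 moves achieves this: c5 → c4 → b4 → a4 → a3 → a2 → a1 → b1 → b2 → c2 → c3.
Since 10 matches the lower bound, it is optimal.

10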